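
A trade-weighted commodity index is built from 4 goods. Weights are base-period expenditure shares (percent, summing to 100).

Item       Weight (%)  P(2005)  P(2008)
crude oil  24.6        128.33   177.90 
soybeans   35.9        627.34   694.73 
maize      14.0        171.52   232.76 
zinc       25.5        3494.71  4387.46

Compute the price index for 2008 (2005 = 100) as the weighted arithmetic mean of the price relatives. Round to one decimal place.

crude oil: 24.6 × (177.90/128.33) = 24.6 × 1.386270 = 34.1022
soybeans: 35.9 × (694.73/627.34) = 35.9 × 1.107422 = 39.7564
maize: 14.0 × (232.76/171.52) = 14.0 × 1.357043 = 18.9986
zinc: 25.5 × (4387.46/3494.71) = 25.5 × 1.255458 = 32.0142
Index = Σ wᵢ·(p₁ᵢ/p₀ᵢ) = 34.1022 + 39.7564 + 18.9986 + 32.0142 = 124.8714

124.9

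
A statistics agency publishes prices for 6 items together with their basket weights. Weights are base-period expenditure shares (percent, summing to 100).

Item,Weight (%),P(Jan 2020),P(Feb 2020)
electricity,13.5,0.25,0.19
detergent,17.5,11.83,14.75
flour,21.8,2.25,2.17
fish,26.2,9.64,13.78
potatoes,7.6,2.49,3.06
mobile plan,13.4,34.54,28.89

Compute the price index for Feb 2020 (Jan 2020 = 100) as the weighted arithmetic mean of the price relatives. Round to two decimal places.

electricity: 13.5 × (0.19/0.25) = 13.5 × 0.760000 = 10.2600
detergent: 17.5 × (14.75/11.83) = 17.5 × 1.246830 = 21.8195
flour: 21.8 × (2.17/2.25) = 21.8 × 0.964444 = 21.0249
fish: 26.2 × (13.78/9.64) = 26.2 × 1.429461 = 37.4519
potatoes: 7.6 × (3.06/2.49) = 7.6 × 1.228916 = 9.3398
mobile plan: 13.4 × (28.89/34.54) = 13.4 × 0.836422 = 11.2080
Index = Σ wᵢ·(p₁ᵢ/p₀ᵢ) = 10.2600 + 21.8195 + 21.0249 + 37.4519 + 9.3398 + 11.2080 = 111.1041

111.10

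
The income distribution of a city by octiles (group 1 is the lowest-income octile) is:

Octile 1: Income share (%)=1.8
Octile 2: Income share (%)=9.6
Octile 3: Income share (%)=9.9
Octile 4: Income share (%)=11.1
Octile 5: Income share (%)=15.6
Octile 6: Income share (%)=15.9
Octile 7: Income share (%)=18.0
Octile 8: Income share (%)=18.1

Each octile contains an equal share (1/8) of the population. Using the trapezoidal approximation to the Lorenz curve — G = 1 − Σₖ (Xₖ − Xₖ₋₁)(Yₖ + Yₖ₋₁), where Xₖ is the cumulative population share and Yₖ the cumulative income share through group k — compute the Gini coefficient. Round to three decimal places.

Cumulative income shares Yₖ: 0.0180, 0.1140, 0.2130, 0.3240, 0.4800, 0.6390, 0.8190, 1.0000
Σ (Xₖ−Xₖ₋₁)(Yₖ+Yₖ₋₁) = (1/8)(0.0180+0.0000) + (1/8)(0.1140+0.0180) + (1/8)(0.2130+0.1140) + (1/8)(0.3240+0.2130) + (1/8)(0.4800+0.3240) + (1/8)(0.6390+0.4800) + (1/8)(0.8190+0.6390) + (1/8)(1.0000+0.8190)
  = 0.0023 + 0.0165 + 0.0409 + 0.0671 + 0.1005 + 0.1399 + 0.1822 + 0.2274 = 0.7768
G = 1 − 0.7768 = 0.2232

0.223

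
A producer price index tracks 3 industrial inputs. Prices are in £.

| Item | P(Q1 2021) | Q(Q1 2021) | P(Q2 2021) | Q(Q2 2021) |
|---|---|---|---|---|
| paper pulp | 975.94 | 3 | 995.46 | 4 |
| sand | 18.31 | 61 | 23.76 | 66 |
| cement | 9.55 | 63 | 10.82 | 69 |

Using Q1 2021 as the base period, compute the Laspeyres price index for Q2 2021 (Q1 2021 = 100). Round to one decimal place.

110.1

Laspeyres price index uses base-period quantities as weights.
ΣP(Q2 2021)·Q(Q1 2021) = 995.46×3 + 23.76×61 + 10.82×63 = 2986.38 + 1449.36 + 681.66 = 5117.4
ΣP(Q1 2021)·Q(Q1 2021) = 975.94×3 + 18.31×61 + 9.55×63 = 2927.82 + 1116.91 + 601.65 = 4646.38
Index = 5117.4 / 4646.38 × 100 = 110.1374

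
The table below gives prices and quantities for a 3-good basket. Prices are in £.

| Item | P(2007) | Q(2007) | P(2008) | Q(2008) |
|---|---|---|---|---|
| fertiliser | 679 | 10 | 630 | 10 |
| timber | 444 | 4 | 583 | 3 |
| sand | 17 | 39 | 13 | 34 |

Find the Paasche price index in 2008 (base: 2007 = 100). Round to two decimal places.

97.60

Paasche price index uses current-period quantities as weights.
ΣP(2008)·Q(2008) = 630×10 + 583×3 + 13×34 = 6300 + 1749 + 442 = 8491
ΣP(2007)·Q(2008) = 679×10 + 444×3 + 17×34 = 6790 + 1332 + 578 = 8700
Index = 8491 / 8700 × 100 = 97.5977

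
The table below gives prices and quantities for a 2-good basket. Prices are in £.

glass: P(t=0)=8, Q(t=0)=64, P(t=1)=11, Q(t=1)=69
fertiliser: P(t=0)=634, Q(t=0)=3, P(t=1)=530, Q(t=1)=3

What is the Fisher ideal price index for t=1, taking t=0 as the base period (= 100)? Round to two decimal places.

95.37

Laspeyres component (base-period weights):
ΣP(t=1)Q(t=0) = 11×64 + 530×3 = 704 + 1590 = 2294
ΣP(t=0)Q(t=0) = 8×64 + 634×3 = 512 + 1902 = 2414
L = 2294 / 2414 × 100 = 95.0290
Paasche component (current-period weights):
ΣP(t=1)Q(t=1) = 11×69 + 530×3 = 759 + 1590 = 2349
ΣP(t=0)Q(t=1) = 8×69 + 634×3 = 552 + 1902 = 2454
P = 2349 / 2454 × 100 = 95.7213
Fisher = √(L × P) = √(95.0290 × 95.7213) = 95.3745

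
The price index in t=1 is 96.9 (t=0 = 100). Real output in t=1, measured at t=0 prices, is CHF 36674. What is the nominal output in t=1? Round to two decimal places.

Nominal = Real × (Index/100) = 36674 × (96.9/100)
        = 36674 × 0.969 = 35537.1060

35537.11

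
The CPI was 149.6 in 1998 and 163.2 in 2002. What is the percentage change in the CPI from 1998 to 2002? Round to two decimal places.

9.09%

Change = (163.2 − 149.6) / 149.6 × 100
       = 13.6 / 149.6 × 100 = 9.0909%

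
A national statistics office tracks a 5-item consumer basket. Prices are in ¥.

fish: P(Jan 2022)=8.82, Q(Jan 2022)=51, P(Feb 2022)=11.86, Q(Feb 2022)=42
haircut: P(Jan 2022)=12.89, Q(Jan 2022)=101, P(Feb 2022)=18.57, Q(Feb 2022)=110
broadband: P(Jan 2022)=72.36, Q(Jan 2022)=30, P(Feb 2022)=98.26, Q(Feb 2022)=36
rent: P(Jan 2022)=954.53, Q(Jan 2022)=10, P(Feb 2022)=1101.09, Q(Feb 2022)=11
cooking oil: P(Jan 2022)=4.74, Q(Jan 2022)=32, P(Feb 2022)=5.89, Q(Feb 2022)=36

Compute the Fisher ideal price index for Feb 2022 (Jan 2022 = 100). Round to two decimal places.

122.12

Laspeyres component (base-period weights):
ΣP(Feb 2022)Q(Jan 2022) = 11.86×51 + 18.57×101 + 98.26×30 + 1101.09×10 + 5.89×32 = 604.86 + 1875.57 + 2947.8 + 11010.9 + 188.48 = 16627.61
ΣP(Jan 2022)Q(Jan 2022) = 8.82×51 + 12.89×101 + 72.36×30 + 954.53×10 + 4.74×32 = 449.82 + 1301.89 + 2170.8 + 9545.3 + 151.68 = 13619.49
L = 16627.61 / 13619.49 × 100 = 122.0869
Paasche component (current-period weights):
ΣP(Feb 2022)Q(Feb 2022) = 11.86×42 + 18.57×110 + 98.26×36 + 1101.09×11 + 5.89×36 = 498.12 + 2042.7 + 3537.36 + 12111.99 + 212.04 = 18402.21
ΣP(Jan 2022)Q(Feb 2022) = 8.82×42 + 12.89×110 + 72.36×36 + 954.53×11 + 4.74×36 = 370.44 + 1417.9 + 2604.96 + 10499.83 + 170.64 = 15063.77
P = 18402.21 / 15063.77 × 100 = 122.1620
Fisher = √(L × P) = √(122.0869 × 122.1620) = 122.1245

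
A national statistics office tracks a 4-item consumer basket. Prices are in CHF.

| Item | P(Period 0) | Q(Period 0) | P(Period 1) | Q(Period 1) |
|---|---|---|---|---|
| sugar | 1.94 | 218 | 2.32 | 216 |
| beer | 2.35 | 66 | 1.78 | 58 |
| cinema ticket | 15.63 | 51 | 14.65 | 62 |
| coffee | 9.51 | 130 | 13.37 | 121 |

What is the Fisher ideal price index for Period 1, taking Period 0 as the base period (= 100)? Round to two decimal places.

118.02

Laspeyres component (base-period weights):
ΣP(Period 1)Q(Period 0) = 2.32×218 + 1.78×66 + 14.65×51 + 13.37×130 = 505.76 + 117.48 + 747.15 + 1738.1 = 3108.49
ΣP(Period 0)Q(Period 0) = 1.94×218 + 2.35×66 + 15.63×51 + 9.51×130 = 422.92 + 155.1 + 797.13 + 1236.3 = 2611.45
L = 3108.49 / 2611.45 × 100 = 119.0331
Paasche component (current-period weights):
ΣP(Period 1)Q(Period 1) = 2.32×216 + 1.78×58 + 14.65×62 + 13.37×121 = 501.12 + 103.24 + 908.3 + 1617.77 = 3130.43
ΣP(Period 0)Q(Period 1) = 1.94×216 + 2.35×58 + 15.63×62 + 9.51×121 = 419.04 + 136.3 + 969.06 + 1150.71 = 2675.11
P = 3130.43 / 2675.11 × 100 = 117.0206
Fisher = √(L × P) = √(119.0331 × 117.0206) = 118.0226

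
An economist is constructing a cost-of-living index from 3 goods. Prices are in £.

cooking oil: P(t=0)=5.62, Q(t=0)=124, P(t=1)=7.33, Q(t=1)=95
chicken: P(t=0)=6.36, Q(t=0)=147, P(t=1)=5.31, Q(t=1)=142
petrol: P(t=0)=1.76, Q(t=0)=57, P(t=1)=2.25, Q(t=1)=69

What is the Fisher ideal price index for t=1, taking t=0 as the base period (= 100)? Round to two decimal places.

103.98

Laspeyres component (base-period weights):
ΣP(t=1)Q(t=0) = 7.33×124 + 5.31×147 + 2.25×57 = 908.92 + 780.57 + 128.25 = 1817.74
ΣP(t=0)Q(t=0) = 5.62×124 + 6.36×147 + 1.76×57 = 696.88 + 934.92 + 100.32 = 1732.12
L = 1817.74 / 1732.12 × 100 = 104.9431
Paasche component (current-period weights):
ΣP(t=1)Q(t=1) = 7.33×95 + 5.31×142 + 2.25×69 = 696.35 + 754.02 + 155.25 = 1605.62
ΣP(t=0)Q(t=1) = 5.62×95 + 6.36×142 + 1.76×69 = 533.9 + 903.12 + 121.44 = 1558.46
P = 1605.62 / 1558.46 × 100 = 103.0261
Fisher = √(L × P) = √(104.9431 × 103.0261) = 103.9802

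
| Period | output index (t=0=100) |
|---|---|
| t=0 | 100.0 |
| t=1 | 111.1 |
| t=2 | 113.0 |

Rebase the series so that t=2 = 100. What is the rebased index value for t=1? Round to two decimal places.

Rebased(t=1) = 111.1 / 113.0 × 100 = 98.3186

98.32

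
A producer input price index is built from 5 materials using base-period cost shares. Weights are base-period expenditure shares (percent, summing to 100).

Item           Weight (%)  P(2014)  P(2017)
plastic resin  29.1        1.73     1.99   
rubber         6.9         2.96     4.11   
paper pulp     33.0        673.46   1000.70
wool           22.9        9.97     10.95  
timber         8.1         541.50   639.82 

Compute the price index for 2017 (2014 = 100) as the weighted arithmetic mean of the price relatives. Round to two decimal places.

plastic resin: 29.1 × (1.99/1.73) = 29.1 × 1.150289 = 33.4734
rubber: 6.9 × (4.11/2.96) = 6.9 × 1.388514 = 9.5807
paper pulp: 33.0 × (1000.70/673.46) = 33.0 × 1.485909 = 49.0350
wool: 22.9 × (10.95/9.97) = 22.9 × 1.098295 = 25.1510
timber: 8.1 × (639.82/541.50) = 8.1 × 1.181570 = 9.5707
Index = Σ wᵢ·(p₁ᵢ/p₀ᵢ) = 33.4734 + 9.5807 + 49.0350 + 25.1510 + 9.5707 = 126.8108

126.81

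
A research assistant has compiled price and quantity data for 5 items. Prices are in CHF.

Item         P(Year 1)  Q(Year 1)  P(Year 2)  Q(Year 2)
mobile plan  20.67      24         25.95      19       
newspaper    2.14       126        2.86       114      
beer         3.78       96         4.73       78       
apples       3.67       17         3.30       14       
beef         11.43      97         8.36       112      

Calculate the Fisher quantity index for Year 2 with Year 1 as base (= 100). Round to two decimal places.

Laspeyres component (base-period weights):
ΣP(Year 1)Q(Year 2) = 20.67×19 + 2.14×114 + 3.78×78 + 3.67×14 + 11.43×112 = 392.73 + 243.96 + 294.84 + 51.38 + 1280.16 = 2263.07
ΣP(Year 1)Q(Year 1) = 20.67×24 + 2.14×126 + 3.78×96 + 3.67×17 + 11.43×97 = 496.08 + 269.64 + 362.88 + 62.39 + 1108.71 = 2299.7
L = 2263.07 / 2299.7 × 100 = 98.4072
Paasche component (current-period weights):
ΣP(Year 2)Q(Year 2) = 25.95×19 + 2.86×114 + 4.73×78 + 3.30×14 + 8.36×112 = 493.05 + 326.04 + 368.94 + 46.2 + 936.32 = 2170.55
ΣP(Year 2)Q(Year 1) = 25.95×24 + 2.86×126 + 4.73×96 + 3.30×17 + 8.36×97 = 622.8 + 360.36 + 454.08 + 56.1 + 810.92 = 2304.26
P = 2170.55 / 2304.26 × 100 = 94.1973
Fisher = √(L × P) = √(98.4072 × 94.1973) = 96.2792

96.28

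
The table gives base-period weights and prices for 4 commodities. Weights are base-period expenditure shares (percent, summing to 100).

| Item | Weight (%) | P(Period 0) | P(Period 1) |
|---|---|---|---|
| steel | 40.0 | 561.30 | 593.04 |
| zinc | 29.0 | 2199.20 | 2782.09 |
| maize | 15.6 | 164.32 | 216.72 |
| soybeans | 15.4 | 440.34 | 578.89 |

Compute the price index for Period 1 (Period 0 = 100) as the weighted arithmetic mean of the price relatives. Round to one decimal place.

steel: 40.0 × (593.04/561.30) = 40.0 × 1.056547 = 42.2619
zinc: 29.0 × (2782.09/2199.20) = 29.0 × 1.265046 = 36.6863
maize: 15.6 × (216.72/164.32) = 15.6 × 1.318890 = 20.5747
soybeans: 15.4 × (578.89/440.34) = 15.4 × 1.314643 = 20.2455
Index = Σ wᵢ·(p₁ᵢ/p₀ᵢ) = 42.2619 + 36.6863 + 20.5747 + 20.2455 = 119.7684

119.8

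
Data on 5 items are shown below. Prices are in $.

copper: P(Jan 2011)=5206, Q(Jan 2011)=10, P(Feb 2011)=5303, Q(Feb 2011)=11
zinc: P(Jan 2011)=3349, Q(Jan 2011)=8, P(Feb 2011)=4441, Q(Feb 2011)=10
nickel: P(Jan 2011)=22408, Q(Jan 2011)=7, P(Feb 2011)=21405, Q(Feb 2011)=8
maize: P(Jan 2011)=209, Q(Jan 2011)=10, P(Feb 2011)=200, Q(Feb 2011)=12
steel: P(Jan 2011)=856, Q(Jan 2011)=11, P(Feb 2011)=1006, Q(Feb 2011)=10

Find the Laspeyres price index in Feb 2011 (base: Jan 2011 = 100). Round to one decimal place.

101.7

Laspeyres price index uses base-period quantities as weights.
ΣP(Feb 2011)·Q(Jan 2011) = 5303×10 + 4441×8 + 21405×7 + 200×10 + 1006×11 = 53030 + 35528 + 149835 + 2000 + 11066 = 251459
ΣP(Jan 2011)·Q(Jan 2011) = 5206×10 + 3349×8 + 22408×7 + 209×10 + 856×11 = 52060 + 26792 + 156856 + 2090 + 9416 = 247214
Index = 251459 / 247214 × 100 = 101.7171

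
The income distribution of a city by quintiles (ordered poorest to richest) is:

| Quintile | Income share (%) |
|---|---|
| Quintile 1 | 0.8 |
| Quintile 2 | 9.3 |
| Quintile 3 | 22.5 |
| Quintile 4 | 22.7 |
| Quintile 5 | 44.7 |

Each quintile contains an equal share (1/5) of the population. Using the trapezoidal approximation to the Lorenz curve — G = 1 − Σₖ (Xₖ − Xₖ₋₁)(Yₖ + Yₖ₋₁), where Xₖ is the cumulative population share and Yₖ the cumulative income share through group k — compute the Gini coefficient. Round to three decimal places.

Cumulative income shares Yₖ: 0.0080, 0.1010, 0.3260, 0.5530, 1.0000
Σ (Xₖ−Xₖ₋₁)(Yₖ+Yₖ₋₁) = (1/5)(0.0080+0.0000) + (1/5)(0.1010+0.0080) + (1/5)(0.3260+0.1010) + (1/5)(0.5530+0.3260) + (1/5)(1.0000+0.5530)
  = 0.0016 + 0.0218 + 0.0854 + 0.1758 + 0.3106 = 0.5952
G = 1 − 0.5952 = 0.4048

0.405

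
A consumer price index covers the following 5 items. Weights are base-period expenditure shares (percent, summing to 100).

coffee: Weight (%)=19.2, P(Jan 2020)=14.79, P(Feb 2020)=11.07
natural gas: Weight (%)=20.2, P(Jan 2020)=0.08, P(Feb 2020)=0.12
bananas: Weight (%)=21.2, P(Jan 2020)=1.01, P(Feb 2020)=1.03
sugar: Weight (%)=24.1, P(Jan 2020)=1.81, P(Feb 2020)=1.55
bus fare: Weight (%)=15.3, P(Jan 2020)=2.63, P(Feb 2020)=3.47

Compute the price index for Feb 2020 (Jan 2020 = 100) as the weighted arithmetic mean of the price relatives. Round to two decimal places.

coffee: 19.2 × (11.07/14.79) = 19.2 × 0.748479 = 14.3708
natural gas: 20.2 × (0.12/0.08) = 20.2 × 1.500000 = 30.3000
bananas: 21.2 × (1.03/1.01) = 21.2 × 1.019802 = 21.6198
sugar: 24.1 × (1.55/1.81) = 24.1 × 0.856354 = 20.6381
bus fare: 15.3 × (3.47/2.63) = 15.3 × 1.319392 = 20.1867
Index = Σ wᵢ·(p₁ᵢ/p₀ᵢ) = 14.3708 + 30.3000 + 21.6198 + 20.6381 + 20.1867 = 107.1154

107.12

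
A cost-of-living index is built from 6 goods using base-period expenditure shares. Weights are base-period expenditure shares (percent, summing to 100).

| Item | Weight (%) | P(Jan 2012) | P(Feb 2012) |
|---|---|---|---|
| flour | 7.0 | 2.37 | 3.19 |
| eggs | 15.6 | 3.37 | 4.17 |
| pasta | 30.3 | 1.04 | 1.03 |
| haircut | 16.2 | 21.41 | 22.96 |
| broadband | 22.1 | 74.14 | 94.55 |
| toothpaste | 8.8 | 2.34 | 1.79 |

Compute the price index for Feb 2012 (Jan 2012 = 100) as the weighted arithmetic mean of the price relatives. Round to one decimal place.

flour: 7.0 × (3.19/2.37) = 7.0 × 1.345992 = 9.4219
eggs: 15.6 × (4.17/3.37) = 15.6 × 1.237389 = 19.3033
pasta: 30.3 × (1.03/1.04) = 30.3 × 0.990385 = 30.0087
haircut: 16.2 × (22.96/21.41) = 16.2 × 1.072396 = 17.3728
broadband: 22.1 × (94.55/74.14) = 22.1 × 1.275290 = 28.1839
toothpaste: 8.8 × (1.79/2.34) = 8.8 × 0.764957 = 6.7316
Index = Σ wᵢ·(p₁ᵢ/p₀ᵢ) = 9.4219 + 19.3033 + 30.0087 + 17.3728 + 28.1839 + 6.7316 = 111.0222

111.0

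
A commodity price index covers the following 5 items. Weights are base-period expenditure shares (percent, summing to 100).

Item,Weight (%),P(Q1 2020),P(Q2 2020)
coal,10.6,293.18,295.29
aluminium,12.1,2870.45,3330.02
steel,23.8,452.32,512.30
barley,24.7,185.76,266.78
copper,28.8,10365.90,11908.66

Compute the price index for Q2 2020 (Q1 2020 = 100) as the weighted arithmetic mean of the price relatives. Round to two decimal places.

coal: 10.6 × (295.29/293.18) = 10.6 × 1.007197 = 10.6763
aluminium: 12.1 × (3330.02/2870.45) = 12.1 × 1.160104 = 14.0373
steel: 23.8 × (512.30/452.32) = 23.8 × 1.132605 = 26.9560
barley: 24.7 × (266.78/185.76) = 24.7 × 1.436154 = 35.4730
copper: 28.8 × (11908.66/10365.90) = 28.8 × 1.148830 = 33.0863
Index = Σ wᵢ·(p₁ᵢ/p₀ᵢ) = 10.6763 + 14.0373 + 26.9560 + 35.4730 + 33.0863 = 120.2289

120.23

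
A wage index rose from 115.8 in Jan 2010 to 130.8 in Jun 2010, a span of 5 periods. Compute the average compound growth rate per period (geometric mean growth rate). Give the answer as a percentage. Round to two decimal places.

2.47%

Growth factor = (130.8/115.8)^(1/5) = (1.129534)^(1/5) = 1.024660
Growth rate = 1.024660 − 1 = 0.024660 = 2.4660%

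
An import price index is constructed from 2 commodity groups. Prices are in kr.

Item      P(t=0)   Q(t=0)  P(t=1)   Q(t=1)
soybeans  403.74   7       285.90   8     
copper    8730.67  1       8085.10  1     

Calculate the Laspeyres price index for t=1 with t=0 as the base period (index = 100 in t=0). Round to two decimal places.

Laspeyres price index uses base-period quantities as weights.
ΣP(t=1)·Q(t=0) = 285.90×7 + 8085.10×1 = 2001.3 + 8085.1 = 10086.4
ΣP(t=0)·Q(t=0) = 403.74×7 + 8730.67×1 = 2826.18 + 8730.67 = 11556.85
Index = 10086.4 / 11556.85 × 100 = 87.2764

87.28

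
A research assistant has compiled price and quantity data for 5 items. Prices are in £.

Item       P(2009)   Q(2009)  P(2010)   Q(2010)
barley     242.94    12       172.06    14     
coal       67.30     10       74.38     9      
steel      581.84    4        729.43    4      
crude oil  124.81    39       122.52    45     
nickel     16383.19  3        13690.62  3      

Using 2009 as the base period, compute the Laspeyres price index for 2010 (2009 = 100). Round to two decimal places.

Laspeyres price index uses base-period quantities as weights.
ΣP(2010)·Q(2009) = 172.06×12 + 74.38×10 + 729.43×4 + 122.52×39 + 13690.62×3 = 2064.72 + 743.8 + 2917.72 + 4778.28 + 41071.86 = 51576.38
ΣP(2009)·Q(2009) = 242.94×12 + 67.30×10 + 581.84×4 + 124.81×39 + 16383.19×3 = 2915.28 + 673 + 2327.36 + 4867.59 + 49149.57 = 59932.8
Index = 51576.38 / 59932.8 × 100 = 86.0570

86.06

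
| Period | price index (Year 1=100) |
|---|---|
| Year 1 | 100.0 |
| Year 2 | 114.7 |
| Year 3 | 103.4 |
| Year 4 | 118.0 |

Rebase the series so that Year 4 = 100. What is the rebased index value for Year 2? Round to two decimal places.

97.20

Rebased(Year 2) = 114.7 / 118.0 × 100 = 97.2034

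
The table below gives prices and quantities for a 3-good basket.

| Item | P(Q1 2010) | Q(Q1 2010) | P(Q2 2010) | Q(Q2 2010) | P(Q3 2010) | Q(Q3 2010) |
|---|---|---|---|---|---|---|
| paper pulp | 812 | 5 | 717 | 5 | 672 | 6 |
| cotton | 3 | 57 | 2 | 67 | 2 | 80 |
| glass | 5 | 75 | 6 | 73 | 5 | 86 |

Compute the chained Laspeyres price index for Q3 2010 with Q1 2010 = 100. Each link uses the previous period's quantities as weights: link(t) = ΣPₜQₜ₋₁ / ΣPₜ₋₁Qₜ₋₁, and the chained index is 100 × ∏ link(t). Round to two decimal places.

Link Q1 2010→Q2 2010:
ΣP(Q2 2010)Q(Q1 2010) = 717×5 + 2×57 + 6×75 = 3585 + 114 + 450 = 4149
ΣP(Q1 2010)Q(Q1 2010) = 812×5 + 3×57 + 5×75 = 4060 + 171 + 375 = 4606
link = 4149/4606 = 0.900782
Link Q2 2010→Q3 2010:
ΣP(Q3 2010)Q(Q2 2010) = 672×5 + 2×67 + 5×73 = 3360 + 134 + 365 = 3859
ΣP(Q2 2010)Q(Q2 2010) = 717×5 + 2×67 + 6×73 = 3585 + 134 + 438 = 4157
link = 3859/4157 = 0.928314
Chained index = 100 × 0.900782 × 0.928314 = 83.6208

83.62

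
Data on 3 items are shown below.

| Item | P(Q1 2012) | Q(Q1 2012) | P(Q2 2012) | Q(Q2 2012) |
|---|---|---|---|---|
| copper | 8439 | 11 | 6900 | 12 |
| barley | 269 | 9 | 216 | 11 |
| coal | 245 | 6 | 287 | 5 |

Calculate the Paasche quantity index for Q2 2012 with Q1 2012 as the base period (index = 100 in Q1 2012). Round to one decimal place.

108.9

Paasche quantity index uses current-period prices as weights.
ΣP(Q2 2012)·Q(Q2 2012) = 6900×12 + 216×11 + 287×5 = 82800 + 2376 + 1435 = 86611
ΣP(Q2 2012)·Q(Q1 2012) = 6900×11 + 216×9 + 287×6 = 75900 + 1944 + 1722 = 79566
Index = 86611 / 79566 × 100 = 108.8543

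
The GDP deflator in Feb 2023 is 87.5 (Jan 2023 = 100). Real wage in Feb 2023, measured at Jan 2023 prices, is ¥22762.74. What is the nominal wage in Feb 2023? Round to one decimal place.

19917.4

Nominal = Real × (Index/100) = 22762.74 × (87.5/100)
        = 22762.74 × 0.875 = 19917.3975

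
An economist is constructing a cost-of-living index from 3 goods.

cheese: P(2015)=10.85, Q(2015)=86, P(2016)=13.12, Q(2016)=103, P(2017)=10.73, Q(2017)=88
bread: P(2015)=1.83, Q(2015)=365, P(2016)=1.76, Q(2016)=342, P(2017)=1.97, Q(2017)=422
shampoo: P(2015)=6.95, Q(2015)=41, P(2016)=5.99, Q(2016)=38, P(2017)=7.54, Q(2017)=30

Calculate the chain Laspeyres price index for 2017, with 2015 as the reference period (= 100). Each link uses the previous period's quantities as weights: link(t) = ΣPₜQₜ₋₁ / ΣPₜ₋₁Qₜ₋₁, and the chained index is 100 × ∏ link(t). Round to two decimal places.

Link 2015→2016:
ΣP(2016)Q(2015) = 13.12×86 + 1.76×365 + 5.99×41 = 1128.32 + 642.4 + 245.59 = 2016.31
ΣP(2015)Q(2015) = 10.85×86 + 1.83×365 + 6.95×41 = 933.1 + 667.95 + 284.95 = 1886
link = 2016.31/1886 = 1.069093
Link 2016→2017:
ΣP(2017)Q(2016) = 10.73×103 + 1.97×342 + 7.54×38 = 1105.19 + 673.74 + 286.52 = 2065.45
ΣP(2016)Q(2016) = 13.12×103 + 1.76×342 + 5.99×38 = 1351.36 + 601.92 + 227.62 = 2180.9
link = 2065.45/2180.9 = 0.947063
Chained index = 100 × 1.069093 × 0.947063 = 101.2499

101.25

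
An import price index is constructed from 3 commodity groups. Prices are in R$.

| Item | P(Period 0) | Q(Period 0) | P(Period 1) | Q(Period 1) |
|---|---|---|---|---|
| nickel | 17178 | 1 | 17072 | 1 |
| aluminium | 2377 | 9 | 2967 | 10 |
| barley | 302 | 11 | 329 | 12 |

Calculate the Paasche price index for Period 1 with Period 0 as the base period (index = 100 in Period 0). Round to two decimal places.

113.73

Paasche price index uses current-period quantities as weights.
ΣP(Period 1)·Q(Period 1) = 17072×1 + 2967×10 + 329×12 = 17072 + 29670 + 3948 = 50690
ΣP(Period 0)·Q(Period 1) = 17178×1 + 2377×10 + 302×12 = 17178 + 23770 + 3624 = 44572
Index = 50690 / 44572 × 100 = 113.7261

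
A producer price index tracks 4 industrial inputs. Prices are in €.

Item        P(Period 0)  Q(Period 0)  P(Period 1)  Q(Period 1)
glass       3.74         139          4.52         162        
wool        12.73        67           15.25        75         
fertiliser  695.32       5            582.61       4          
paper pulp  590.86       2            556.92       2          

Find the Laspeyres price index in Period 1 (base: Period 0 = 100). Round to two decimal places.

94.13

Laspeyres price index uses base-period quantities as weights.
ΣP(Period 1)·Q(Period 0) = 4.52×139 + 15.25×67 + 582.61×5 + 556.92×2 = 628.28 + 1021.75 + 2913.05 + 1113.84 = 5676.92
ΣP(Period 0)·Q(Period 0) = 3.74×139 + 12.73×67 + 695.32×5 + 590.86×2 = 519.86 + 852.91 + 3476.6 + 1181.72 = 6031.09
Index = 5676.92 / 6031.09 × 100 = 94.1276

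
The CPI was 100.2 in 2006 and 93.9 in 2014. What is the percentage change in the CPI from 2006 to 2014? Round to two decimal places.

Change = (93.9 − 100.2) / 100.2 × 100
       = -6.3 / 100.2 × 100 = -6.2874%

-6.29%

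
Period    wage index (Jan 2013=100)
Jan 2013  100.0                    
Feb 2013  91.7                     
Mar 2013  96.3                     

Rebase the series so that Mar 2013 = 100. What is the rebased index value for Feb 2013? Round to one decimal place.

95.2

Rebased(Feb 2013) = 91.7 / 96.3 × 100 = 95.2233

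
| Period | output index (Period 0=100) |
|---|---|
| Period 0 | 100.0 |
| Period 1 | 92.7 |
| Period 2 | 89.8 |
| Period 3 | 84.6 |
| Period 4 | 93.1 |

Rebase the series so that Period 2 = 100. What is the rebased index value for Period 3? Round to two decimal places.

Rebased(Period 3) = 84.6 / 89.8 × 100 = 94.2094

94.21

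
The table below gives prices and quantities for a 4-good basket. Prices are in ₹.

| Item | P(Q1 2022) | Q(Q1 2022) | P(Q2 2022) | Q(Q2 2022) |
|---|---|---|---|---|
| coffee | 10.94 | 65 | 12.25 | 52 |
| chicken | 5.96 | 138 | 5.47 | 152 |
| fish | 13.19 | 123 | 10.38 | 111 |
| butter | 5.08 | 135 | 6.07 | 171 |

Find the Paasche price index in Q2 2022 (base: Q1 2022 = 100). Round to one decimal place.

Paasche price index uses current-period quantities as weights.
ΣP(Q2 2022)·Q(Q2 2022) = 12.25×52 + 5.47×152 + 10.38×111 + 6.07×171 = 637 + 831.44 + 1152.18 + 1037.97 = 3658.59
ΣP(Q1 2022)·Q(Q2 2022) = 10.94×52 + 5.96×152 + 13.19×111 + 5.08×171 = 568.88 + 905.92 + 1464.09 + 868.68 = 3807.57
Index = 3658.59 / 3807.57 × 100 = 96.0873

96.1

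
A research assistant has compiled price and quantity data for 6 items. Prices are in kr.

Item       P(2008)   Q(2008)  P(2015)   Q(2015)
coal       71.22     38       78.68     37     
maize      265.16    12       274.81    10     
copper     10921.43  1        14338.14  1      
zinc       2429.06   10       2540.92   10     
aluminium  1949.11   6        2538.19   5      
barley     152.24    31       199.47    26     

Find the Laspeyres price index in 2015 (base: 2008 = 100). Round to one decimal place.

117.3

Laspeyres price index uses base-period quantities as weights.
ΣP(2015)·Q(2008) = 78.68×38 + 274.81×12 + 14338.14×1 + 2540.92×10 + 2538.19×6 + 199.47×31 = 2989.84 + 3297.72 + 14338.14 + 25409.2 + 15229.14 + 6183.57 = 67447.61
ΣP(2008)·Q(2008) = 71.22×38 + 265.16×12 + 10921.43×1 + 2429.06×10 + 1949.11×6 + 152.24×31 = 2706.36 + 3181.92 + 10921.43 + 24290.6 + 11694.66 + 4719.44 = 57514.41
Index = 67447.61 / 57514.41 × 100 = 117.2708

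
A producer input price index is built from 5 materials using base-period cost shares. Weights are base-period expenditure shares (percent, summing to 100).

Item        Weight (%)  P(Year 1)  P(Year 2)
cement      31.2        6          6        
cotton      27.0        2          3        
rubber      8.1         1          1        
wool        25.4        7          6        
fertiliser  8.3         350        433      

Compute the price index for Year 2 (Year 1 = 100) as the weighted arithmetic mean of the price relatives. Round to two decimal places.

cement: 31.2 × (6/6) = 31.2 × 1.000000 = 31.2000
cotton: 27.0 × (3/2) = 27.0 × 1.500000 = 40.5000
rubber: 8.1 × (1/1) = 8.1 × 1.000000 = 8.1000
wool: 25.4 × (6/7) = 25.4 × 0.857143 = 21.7714
fertiliser: 8.3 × (433/350) = 8.3 × 1.237143 = 10.2683
Index = Σ wᵢ·(p₁ᵢ/p₀ᵢ) = 31.2000 + 40.5000 + 8.1000 + 21.7714 + 10.2683 = 111.8397

111.84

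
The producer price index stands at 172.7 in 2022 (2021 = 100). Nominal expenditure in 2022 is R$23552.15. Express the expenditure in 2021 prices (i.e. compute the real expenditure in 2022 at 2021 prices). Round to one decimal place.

Real = Nominal ÷ (Index/100) = 23552.15 ÷ (172.7/100)
     = 23552.15 ÷ 1.727 = 13637.6086

13637.6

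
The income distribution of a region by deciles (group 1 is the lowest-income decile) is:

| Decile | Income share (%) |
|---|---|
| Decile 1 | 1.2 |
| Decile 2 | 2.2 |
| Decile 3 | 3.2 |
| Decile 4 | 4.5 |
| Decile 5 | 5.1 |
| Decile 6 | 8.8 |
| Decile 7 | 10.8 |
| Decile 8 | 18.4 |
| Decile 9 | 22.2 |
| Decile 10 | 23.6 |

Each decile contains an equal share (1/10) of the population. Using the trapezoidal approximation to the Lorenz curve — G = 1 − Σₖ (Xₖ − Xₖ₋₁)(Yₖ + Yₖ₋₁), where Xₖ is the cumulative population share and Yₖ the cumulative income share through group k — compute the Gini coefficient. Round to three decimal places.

Cumulative income shares Yₖ: 0.0120, 0.0340, 0.0660, 0.1110, 0.1620, 0.2500, 0.3580, 0.5420, 0.7640, 1.0000
Σ (Xₖ−Xₖ₋₁)(Yₖ+Yₖ₋₁) = (1/10)(0.0120+0.0000) + (1/10)(0.0340+0.0120) + (1/10)(0.0660+0.0340) + (1/10)(0.1110+0.0660) + (1/10)(0.1620+0.1110) + (1/10)(0.2500+0.1620) + (1/10)(0.3580+0.2500) + (1/10)(0.5420+0.3580) + (1/10)(0.7640+0.5420) + (1/10)(1.0000+0.7640)
  = 0.0012 + 0.0046 + 0.0100 + 0.0177 + 0.0273 + 0.0412 + 0.0608 + 0.0900 + 0.1306 + 0.1764 = 0.5598
G = 1 − 0.5598 = 0.4402

0.440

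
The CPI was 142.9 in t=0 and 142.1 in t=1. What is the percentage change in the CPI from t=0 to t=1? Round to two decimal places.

-0.56%

Change = (142.1 − 142.9) / 142.9 × 100
       = -0.8 / 142.9 × 100 = -0.5598%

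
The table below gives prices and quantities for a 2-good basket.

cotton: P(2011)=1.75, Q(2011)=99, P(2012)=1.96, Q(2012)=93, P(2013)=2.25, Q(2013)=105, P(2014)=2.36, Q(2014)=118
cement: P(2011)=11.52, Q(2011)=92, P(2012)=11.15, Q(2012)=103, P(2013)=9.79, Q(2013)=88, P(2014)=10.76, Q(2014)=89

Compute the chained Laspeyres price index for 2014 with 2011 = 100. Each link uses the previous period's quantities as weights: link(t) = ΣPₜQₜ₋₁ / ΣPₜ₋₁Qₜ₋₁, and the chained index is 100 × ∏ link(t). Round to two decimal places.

98.51

Link 2011→2012:
ΣP(2012)Q(2011) = 1.96×99 + 11.15×92 = 194.04 + 1025.8 = 1219.84
ΣP(2011)Q(2011) = 1.75×99 + 11.52×92 = 173.25 + 1059.84 = 1233.09
link = 1219.84/1233.09 = 0.989255
Link 2012→2013:
ΣP(2013)Q(2012) = 2.25×93 + 9.79×103 = 209.25 + 1008.37 = 1217.62
ΣP(2012)Q(2012) = 1.96×93 + 11.15×103 = 182.28 + 1148.45 = 1330.73
link = 1217.62/1330.73 = 0.915002
Link 2013→2014:
ΣP(2014)Q(2013) = 2.36×105 + 10.76×88 = 247.8 + 946.88 = 1194.68
ΣP(2013)Q(2013) = 2.25×105 + 9.79×88 = 236.25 + 861.52 = 1097.77
link = 1194.68/1097.77 = 1.088279
Chained index = 100 × 0.989255 × 0.915002 × 1.088279 = 98.5077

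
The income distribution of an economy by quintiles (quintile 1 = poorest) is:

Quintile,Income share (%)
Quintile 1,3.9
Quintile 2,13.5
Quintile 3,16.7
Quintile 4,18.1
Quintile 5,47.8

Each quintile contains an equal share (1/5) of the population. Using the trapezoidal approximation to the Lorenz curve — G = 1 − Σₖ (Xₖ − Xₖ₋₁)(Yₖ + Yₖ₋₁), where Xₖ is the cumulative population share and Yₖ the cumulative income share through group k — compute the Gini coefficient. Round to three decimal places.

0.370

Cumulative income shares Yₖ: 0.0390, 0.1740, 0.3410, 0.5220, 1.0000
Σ (Xₖ−Xₖ₋₁)(Yₖ+Yₖ₋₁) = (1/5)(0.0390+0.0000) + (1/5)(0.1740+0.0390) + (1/5)(0.3410+0.1740) + (1/5)(0.5220+0.3410) + (1/5)(1.0000+0.5220)
  = 0.0078 + 0.0426 + 0.1030 + 0.1726 + 0.3044 = 0.6304
G = 1 − 0.6304 = 0.3696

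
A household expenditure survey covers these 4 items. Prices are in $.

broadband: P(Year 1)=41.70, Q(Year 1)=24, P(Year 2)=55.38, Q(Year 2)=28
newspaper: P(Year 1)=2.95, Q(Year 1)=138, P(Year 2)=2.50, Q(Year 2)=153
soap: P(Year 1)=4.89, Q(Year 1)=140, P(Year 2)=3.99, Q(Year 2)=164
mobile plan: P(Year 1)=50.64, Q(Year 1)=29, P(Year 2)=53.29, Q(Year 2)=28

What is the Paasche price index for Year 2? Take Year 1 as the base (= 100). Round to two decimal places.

Paasche price index uses current-period quantities as weights.
ΣP(Year 2)·Q(Year 2) = 55.38×28 + 2.50×153 + 3.99×164 + 53.29×28 = 1550.64 + 382.5 + 654.36 + 1492.12 = 4079.62
ΣP(Year 1)·Q(Year 2) = 41.70×28 + 2.95×153 + 4.89×164 + 50.64×28 = 1167.6 + 451.35 + 801.96 + 1417.92 = 3838.83
Index = 4079.62 / 3838.83 × 100 = 106.2725

106.27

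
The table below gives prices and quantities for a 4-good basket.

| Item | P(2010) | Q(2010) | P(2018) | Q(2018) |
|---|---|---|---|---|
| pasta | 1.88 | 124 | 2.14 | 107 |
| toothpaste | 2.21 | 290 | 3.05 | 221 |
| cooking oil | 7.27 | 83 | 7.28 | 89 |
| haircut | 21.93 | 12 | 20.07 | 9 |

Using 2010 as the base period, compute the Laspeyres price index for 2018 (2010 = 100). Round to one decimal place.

Laspeyres price index uses base-period quantities as weights.
ΣP(2018)·Q(2010) = 2.14×124 + 3.05×290 + 7.28×83 + 20.07×12 = 265.36 + 884.5 + 604.24 + 240.84 = 1994.94
ΣP(2010)·Q(2010) = 1.88×124 + 2.21×290 + 7.27×83 + 21.93×12 = 233.12 + 640.9 + 603.41 + 263.16 = 1740.59
Index = 1994.94 / 1740.59 × 100 = 114.6129

114.6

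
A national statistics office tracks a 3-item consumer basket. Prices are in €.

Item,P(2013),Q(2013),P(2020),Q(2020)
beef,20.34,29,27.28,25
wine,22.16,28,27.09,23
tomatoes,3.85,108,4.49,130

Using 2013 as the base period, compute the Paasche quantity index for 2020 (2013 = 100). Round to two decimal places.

Paasche quantity index uses current-period prices as weights.
ΣP(2020)·Q(2020) = 27.28×25 + 27.09×23 + 4.49×130 = 682 + 623.07 + 583.7 = 1888.77
ΣP(2020)·Q(2013) = 27.28×29 + 27.09×28 + 4.49×108 = 791.12 + 758.52 + 484.92 = 2034.56
Index = 1888.77 / 2034.56 × 100 = 92.8343

92.83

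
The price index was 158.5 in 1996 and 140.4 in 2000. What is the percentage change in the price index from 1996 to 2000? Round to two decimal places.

Change = (140.4 − 158.5) / 158.5 × 100
       = -18.1 / 158.5 × 100 = -11.4196%

-11.42%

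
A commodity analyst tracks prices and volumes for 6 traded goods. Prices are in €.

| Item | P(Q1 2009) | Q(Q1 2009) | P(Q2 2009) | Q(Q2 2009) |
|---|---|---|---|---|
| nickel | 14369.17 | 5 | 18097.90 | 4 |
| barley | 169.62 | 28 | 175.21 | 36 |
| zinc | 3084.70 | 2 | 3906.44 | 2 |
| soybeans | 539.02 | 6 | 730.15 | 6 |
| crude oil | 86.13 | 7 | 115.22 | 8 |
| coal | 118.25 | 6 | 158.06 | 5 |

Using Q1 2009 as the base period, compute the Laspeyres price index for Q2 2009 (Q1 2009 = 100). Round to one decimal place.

125.2

Laspeyres price index uses base-period quantities as weights.
ΣP(Q2 2009)·Q(Q1 2009) = 18097.90×5 + 175.21×28 + 3906.44×2 + 730.15×6 + 115.22×7 + 158.06×6 = 90489.5 + 4905.88 + 7812.88 + 4380.9 + 806.54 + 948.36 = 109344.06
ΣP(Q1 2009)·Q(Q1 2009) = 14369.17×5 + 169.62×28 + 3084.70×2 + 539.02×6 + 86.13×7 + 118.25×6 = 71845.85 + 4749.36 + 6169.4 + 3234.12 + 602.91 + 709.5 = 87311.14
Index = 109344.06 / 87311.14 × 100 = 125.2349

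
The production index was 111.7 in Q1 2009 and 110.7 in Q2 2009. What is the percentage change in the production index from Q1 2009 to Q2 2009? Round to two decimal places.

-0.90%

Change = (110.7 − 111.7) / 111.7 × 100
       = -1.0 / 111.7 × 100 = -0.8953%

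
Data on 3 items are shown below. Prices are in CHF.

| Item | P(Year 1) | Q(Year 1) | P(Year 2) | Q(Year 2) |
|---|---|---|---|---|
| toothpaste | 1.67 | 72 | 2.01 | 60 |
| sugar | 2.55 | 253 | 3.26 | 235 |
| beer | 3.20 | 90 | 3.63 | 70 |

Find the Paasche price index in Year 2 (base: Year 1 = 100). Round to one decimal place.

Paasche price index uses current-period quantities as weights.
ΣP(Year 2)·Q(Year 2) = 2.01×60 + 3.26×235 + 3.63×70 = 120.6 + 766.1 + 254.1 = 1140.8
ΣP(Year 1)·Q(Year 2) = 1.67×60 + 2.55×235 + 3.20×70 = 100.2 + 599.25 + 224 = 923.45
Index = 1140.8 / 923.45 × 100 = 123.5367

123.5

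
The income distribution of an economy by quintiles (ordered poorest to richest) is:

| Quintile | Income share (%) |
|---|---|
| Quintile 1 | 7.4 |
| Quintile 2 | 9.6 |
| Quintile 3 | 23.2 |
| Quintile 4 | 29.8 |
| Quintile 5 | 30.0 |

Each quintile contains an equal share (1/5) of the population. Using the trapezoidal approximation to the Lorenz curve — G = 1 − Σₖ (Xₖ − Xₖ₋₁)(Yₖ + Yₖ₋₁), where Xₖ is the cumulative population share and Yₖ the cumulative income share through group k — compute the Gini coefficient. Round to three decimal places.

Cumulative income shares Yₖ: 0.0740, 0.1700, 0.4020, 0.7000, 1.0000
Σ (Xₖ−Xₖ₋₁)(Yₖ+Yₖ₋₁) = (1/5)(0.0740+0.0000) + (1/5)(0.1700+0.0740) + (1/5)(0.4020+0.1700) + (1/5)(0.7000+0.4020) + (1/5)(1.0000+0.7000)
  = 0.0148 + 0.0488 + 0.1144 + 0.2204 + 0.3400 = 0.7384
G = 1 − 0.7384 = 0.2616

0.262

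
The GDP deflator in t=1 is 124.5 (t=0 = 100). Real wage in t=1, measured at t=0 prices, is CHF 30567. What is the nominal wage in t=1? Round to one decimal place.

Nominal = Real × (Index/100) = 30567 × (124.5/100)
        = 30567 × 1.245 = 38055.9150

38055.9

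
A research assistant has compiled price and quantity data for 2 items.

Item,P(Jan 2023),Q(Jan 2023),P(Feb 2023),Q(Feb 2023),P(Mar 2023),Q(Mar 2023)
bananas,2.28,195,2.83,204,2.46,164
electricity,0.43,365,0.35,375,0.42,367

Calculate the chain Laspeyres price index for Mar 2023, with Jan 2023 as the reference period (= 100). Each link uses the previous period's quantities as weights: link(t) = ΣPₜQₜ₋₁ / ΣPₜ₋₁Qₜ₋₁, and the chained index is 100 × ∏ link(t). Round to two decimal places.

105.13

Link Jan 2023→Feb 2023:
ΣP(Feb 2023)Q(Jan 2023) = 2.83×195 + 0.35×365 = 551.85 + 127.75 = 679.6
ΣP(Jan 2023)Q(Jan 2023) = 2.28×195 + 0.43×365 = 444.6 + 156.95 = 601.55
link = 679.6/601.55 = 1.129748
Link Feb 2023→Mar 2023:
ΣP(Mar 2023)Q(Feb 2023) = 2.46×204 + 0.42×375 = 501.84 + 157.5 = 659.34
ΣP(Feb 2023)Q(Feb 2023) = 2.83×204 + 0.35×375 = 577.32 + 131.25 = 708.57
link = 659.34/708.57 = 0.930522
Chained index = 100 × 1.129748 × 0.930522 = 105.1256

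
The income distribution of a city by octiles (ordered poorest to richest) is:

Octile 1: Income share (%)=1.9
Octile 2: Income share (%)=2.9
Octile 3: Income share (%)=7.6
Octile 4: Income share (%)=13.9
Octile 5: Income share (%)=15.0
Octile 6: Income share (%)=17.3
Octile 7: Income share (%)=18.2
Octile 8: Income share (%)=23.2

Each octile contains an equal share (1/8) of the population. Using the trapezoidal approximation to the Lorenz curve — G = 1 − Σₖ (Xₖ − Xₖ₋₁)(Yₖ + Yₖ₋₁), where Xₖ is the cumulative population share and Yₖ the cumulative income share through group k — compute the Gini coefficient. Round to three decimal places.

0.320

Cumulative income shares Yₖ: 0.0190, 0.0480, 0.1240, 0.2630, 0.4130, 0.5860, 0.7680, 1.0000
Σ (Xₖ−Xₖ₋₁)(Yₖ+Yₖ₋₁) = (1/8)(0.0190+0.0000) + (1/8)(0.0480+0.0190) + (1/8)(0.1240+0.0480) + (1/8)(0.2630+0.1240) + (1/8)(0.4130+0.2630) + (1/8)(0.5860+0.4130) + (1/8)(0.7680+0.5860) + (1/8)(1.0000+0.7680)
  = 0.0024 + 0.0084 + 0.0215 + 0.0484 + 0.0845 + 0.1249 + 0.1693 + 0.2210 = 0.6803
G = 1 − 0.6803 = 0.3197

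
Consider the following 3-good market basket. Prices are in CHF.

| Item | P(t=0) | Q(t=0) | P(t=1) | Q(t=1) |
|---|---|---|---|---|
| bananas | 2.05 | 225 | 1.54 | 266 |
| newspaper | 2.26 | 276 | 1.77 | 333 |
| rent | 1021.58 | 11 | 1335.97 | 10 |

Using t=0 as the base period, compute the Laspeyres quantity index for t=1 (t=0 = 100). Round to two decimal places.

Laspeyres quantity index uses base-period prices as weights.
ΣP(t=0)·Q(t=1) = 2.05×266 + 2.26×333 + 1021.58×10 = 545.3 + 752.58 + 10215.8 = 11513.68
ΣP(t=0)·Q(t=0) = 2.05×225 + 2.26×276 + 1021.58×11 = 461.25 + 623.76 + 11237.38 = 12322.39
Index = 11513.68 / 12322.39 × 100 = 93.4371

93.44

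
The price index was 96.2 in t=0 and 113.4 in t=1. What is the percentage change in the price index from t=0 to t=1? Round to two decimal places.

17.88%

Change = (113.4 − 96.2) / 96.2 × 100
       = 17.2 / 96.2 × 100 = 17.8794%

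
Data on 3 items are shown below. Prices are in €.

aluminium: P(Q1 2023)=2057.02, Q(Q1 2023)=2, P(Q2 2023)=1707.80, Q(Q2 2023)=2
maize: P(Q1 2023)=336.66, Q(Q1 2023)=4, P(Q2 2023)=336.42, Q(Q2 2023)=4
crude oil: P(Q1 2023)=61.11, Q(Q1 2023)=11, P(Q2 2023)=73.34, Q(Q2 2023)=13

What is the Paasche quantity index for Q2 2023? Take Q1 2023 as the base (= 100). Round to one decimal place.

Paasche quantity index uses current-period prices as weights.
ΣP(Q2 2023)·Q(Q2 2023) = 1707.80×2 + 336.42×4 + 73.34×13 = 3415.6 + 1345.68 + 953.42 = 5714.7
ΣP(Q2 2023)·Q(Q1 2023) = 1707.80×2 + 336.42×4 + 73.34×11 = 3415.6 + 1345.68 + 806.74 = 5568.02
Index = 5714.7 / 5568.02 × 100 = 102.6343

102.6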